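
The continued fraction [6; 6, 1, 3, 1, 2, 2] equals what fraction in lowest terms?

1377/224

Using pₖ = aₖpₖ₋₁ + pₖ₋₂ and qₖ = aₖqₖ₋₁ + qₖ₋₂:
  k=0: a=6, p=6, q=1
  k=1: a=6, p=37, q=6
  k=2: a=1, p=43, q=7
  k=3: a=3, p=166, q=27
  k=4: a=1, p=209, q=34
  k=5: a=2, p=584, q=95
  k=6: a=2, p=1377, q=224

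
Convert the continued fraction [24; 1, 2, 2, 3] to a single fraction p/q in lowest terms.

Using pₖ = aₖpₖ₋₁ + pₖ₋₂ and qₖ = aₖqₖ₋₁ + qₖ₋₂:
  k=0: a=24, p=24, q=1
  k=1: a=1, p=25, q=1
  k=2: a=2, p=74, q=3
  k=3: a=2, p=173, q=7
  k=4: a=3, p=593, q=24

593/24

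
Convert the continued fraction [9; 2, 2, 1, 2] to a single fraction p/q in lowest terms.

179/19

Fold from the inside: start with 2/1.
  1 + 1/2 = 3/2
  2 + 2/3 = 8/3
  2 + 3/8 = 19/8
  9 + 8/19 = 179/19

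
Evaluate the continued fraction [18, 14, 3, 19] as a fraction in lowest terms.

Fold from the inside: start with 19/1.
  3 + 1/19 = 58/19
  14 + 19/58 = 831/58
  18 + 58/831 = 15016/831

15016/831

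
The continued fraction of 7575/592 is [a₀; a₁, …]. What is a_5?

3

7575 = 12·592 + 471   →  a_0 = 12
592 = 1·471 + 121   →  a_1 = 1
471 = 3·121 + 108   →  a_2 = 3
121 = 1·108 + 13   →  a_3 = 1
108 = 8·13 + 4   →  a_4 = 8
13 = 3·4 + 1   →  a_5 = 3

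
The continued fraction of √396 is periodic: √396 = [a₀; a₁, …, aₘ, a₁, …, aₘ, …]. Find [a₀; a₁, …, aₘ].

a₀ = ⌊√396⌋ = 19.
With m₀=0, d₀=1 and mₖ₊₁ = dₖaₖ − mₖ, dₖ₊₁ = (n − mₖ₊₁²)/dₖ, aₖ₊₁ = ⌊(a₀+mₖ₊₁)/dₖ₊₁⌋:
  k=1: m=19, d=35, a=1
  k=2: m=16, d=4, a=8
  k=3: m=16, d=35, a=1
  k=4: m=19, d=1, a=38
d=1 and a=2a₀=38 at k=4, so the next step gives (m, d) = (19, 35) again — its k=1 value — and the period has length 4.

[19; 1, 8, 1, 38]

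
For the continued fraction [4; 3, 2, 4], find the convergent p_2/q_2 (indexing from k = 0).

Using pₖ = aₖpₖ₋₁ + pₖ₋₂, qₖ = aₖqₖ₋₁ + qₖ₋₂ (with p₋₁=1, p₋₂=0, q₋₁=0, q₋₂=1):
  k=0: a=4, p=4, q=1
  k=1: a=3, p=13, q=3
  k=2: a=2, p=30, q=7

30/7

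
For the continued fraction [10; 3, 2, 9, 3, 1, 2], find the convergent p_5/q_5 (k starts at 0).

Using pₖ = aₖpₖ₋₁ + pₖ₋₂, qₖ = aₖqₖ₋₁ + qₖ₋₂ (with p₋₁=1, p₋₂=0, q₋₁=0, q₋₂=1):
  k=0: a=10, p=10, q=1
  k=1: a=3, p=31, q=3
  k=2: a=2, p=72, q=7
  k=3: a=9, p=679, q=66
  k=4: a=3, p=2109, q=205
  k=5: a=1, p=2788, q=271

2788/271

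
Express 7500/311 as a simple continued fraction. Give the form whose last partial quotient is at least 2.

7500 = 24·311 + 36
311 = 8·36 + 23
36 = 1·23 + 13
23 = 1·13 + 10
13 = 1·10 + 3
10 = 3·3 + 1
3 = 3·1 + 0  (stop)
So 7500/311 = [24; 8, 1, 1, 1, 3, 3].

[24; 8, 1, 1, 1, 3, 3]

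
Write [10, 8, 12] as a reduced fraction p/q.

982/97

Fold from the inside: start with 12/1.
  8 + 1/12 = 97/12
  10 + 12/97 = 982/97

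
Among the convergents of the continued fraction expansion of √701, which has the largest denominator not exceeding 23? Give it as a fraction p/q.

556/21

√701 = [26; 2, 10, 10, 2, 52, …] (period length 5).
Convergents:
  p_0/q_0 = 26/1
  p_1/q_1 = 53/2
  p_2/q_2 = 556/21
  p_3/q_3 = 5613/212
q_2 = 21 ≤ 23 < 212 = q_3, so the answer is 556/21.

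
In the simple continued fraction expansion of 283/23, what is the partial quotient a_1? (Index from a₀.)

3

283 = 12·23 + 7   →  a_0 = 12
23 = 3·7 + 2   →  a_1 = 3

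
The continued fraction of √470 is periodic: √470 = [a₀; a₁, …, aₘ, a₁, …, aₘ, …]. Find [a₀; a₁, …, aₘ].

a₀ = ⌊√470⌋ = 21.
With m₀=0, d₀=1 and mₖ₊₁ = dₖaₖ − mₖ, dₖ₊₁ = (n − mₖ₊₁²)/dₖ, aₖ₊₁ = ⌊(a₀+mₖ₊₁)/dₖ₊₁⌋:
  k=1: m=21, d=29, a=1
  k=2: m=8, d=14, a=2
  k=3: m=20, d=5, a=8
  k=4: m=20, d=14, a=2
  k=5: m=8, d=29, a=1
  k=6: m=21, d=1, a=42
d=1 and a=2a₀=42 at k=6, so the next step gives (m, d) = (21, 29) again — its k=1 value — and the period has length 6.

[21; 1, 2, 8, 2, 1, 42]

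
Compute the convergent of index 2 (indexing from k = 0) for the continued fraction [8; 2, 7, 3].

127/15

Using pₖ = aₖpₖ₋₁ + pₖ₋₂, qₖ = aₖqₖ₋₁ + qₖ₋₂ (with p₋₁=1, p₋₂=0, q₋₁=0, q₋₂=1):
  k=0: a=8, p=8, q=1
  k=1: a=2, p=17, q=2
  k=2: a=7, p=127, q=15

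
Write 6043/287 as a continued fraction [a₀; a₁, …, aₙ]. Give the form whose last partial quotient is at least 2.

[21; 17, 1, 15]

6043 = 21×287 + 16
287 = 17×16 + 15
16 = 1×15 + 1
15 = 15×1 + 0  (stop)
So 6043/287 = [21; 17, 1, 15].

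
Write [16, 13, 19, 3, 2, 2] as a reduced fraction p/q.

Using pₖ = aₖpₖ₋₁ + pₖ₋₂ and qₖ = aₖqₖ₋₁ + qₖ₋₂:
  k=0: a=16, p=16, q=1
  k=1: a=13, p=209, q=13
  k=2: a=19, p=3987, q=248
  k=3: a=3, p=12170, q=757
  k=4: a=2, p=28327, q=1762
  k=5: a=2, p=68824, q=4281

68824/4281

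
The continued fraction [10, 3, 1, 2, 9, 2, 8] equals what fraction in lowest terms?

Fold from the inside: start with 8/1.
  2 + 1/8 = 17/8
  9 + 8/17 = 161/17
  2 + 17/161 = 339/161
  1 + 161/339 = 500/339
  3 + 339/500 = 1839/500
  10 + 500/1839 = 18890/1839

18890/1839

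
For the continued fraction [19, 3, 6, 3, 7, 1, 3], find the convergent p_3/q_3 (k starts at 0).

1159/60

Using pₖ = aₖpₖ₋₁ + pₖ₋₂, qₖ = aₖqₖ₋₁ + qₖ₋₂ (with p₋₁=1, p₋₂=0, q₋₁=0, q₋₂=1):
  k=0: a=19, p=19, q=1
  k=1: a=3, p=58, q=3
  k=2: a=6, p=367, q=19
  k=3: a=3, p=1159, q=60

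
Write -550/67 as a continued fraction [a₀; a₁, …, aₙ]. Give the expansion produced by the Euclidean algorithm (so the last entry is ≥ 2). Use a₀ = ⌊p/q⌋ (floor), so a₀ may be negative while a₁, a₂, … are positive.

[-9; 1, 3, 1, 3, 1, 2]

-550 = -9·67 + 53
67 = 1·53 + 14
53 = 3·14 + 11
14 = 1·11 + 3
11 = 3·3 + 2
3 = 1·2 + 1
2 = 2·1 + 0  (stop)
So -550/67 = [-9; 1, 3, 1, 3, 1, 2].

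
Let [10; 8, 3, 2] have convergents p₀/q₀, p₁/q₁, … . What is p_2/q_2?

253/25

Using pₖ = aₖpₖ₋₁ + pₖ₋₂, qₖ = aₖqₖ₋₁ + qₖ₋₂ (with p₋₁=1, p₋₂=0, q₋₁=0, q₋₂=1):
  k=0: a=10, p=10, q=1
  k=1: a=8, p=81, q=8
  k=2: a=3, p=253, q=25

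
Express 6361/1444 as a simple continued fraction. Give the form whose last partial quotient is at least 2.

[4; 2, 2, 7, 2, 2, 7]

6361 = 4·1444 + 585
1444 = 2·585 + 274
585 = 2·274 + 37
274 = 7·37 + 15
37 = 2·15 + 7
15 = 2·7 + 1
7 = 7·1 + 0  (stop)
So 6361/1444 = [4; 2, 2, 7, 2, 2, 7].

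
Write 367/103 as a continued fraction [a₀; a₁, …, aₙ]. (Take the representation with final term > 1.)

[3; 1, 1, 3, 2, 6]

367 = 3×103 + 58
103 = 1×58 + 45
58 = 1×45 + 13
45 = 3×13 + 6
13 = 2×6 + 1
6 = 6×1 + 0  (stop)
So 367/103 = [3; 1, 1, 3, 2, 6].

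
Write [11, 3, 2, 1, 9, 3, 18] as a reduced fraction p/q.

62314/5515

Fold from the inside: start with 18/1.
  3 + 1/18 = 55/18
  9 + 18/55 = 513/55
  1 + 55/513 = 568/513
  2 + 513/568 = 1649/568
  3 + 568/1649 = 5515/1649
  11 + 1649/5515 = 62314/5515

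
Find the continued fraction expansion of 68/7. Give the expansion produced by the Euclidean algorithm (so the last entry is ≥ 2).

[9; 1, 2, 2]

68 = 9×7 + 5
7 = 1×5 + 2
5 = 2×2 + 1
2 = 2×1 + 0  (stop)
So 68/7 = [9; 1, 2, 2].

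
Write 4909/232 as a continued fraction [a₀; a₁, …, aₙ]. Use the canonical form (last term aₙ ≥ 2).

[21; 6, 3, 1, 2, 3]

4909 = 21*232 + 37
232 = 6*37 + 10
37 = 3*10 + 7
10 = 1*7 + 3
7 = 2*3 + 1
3 = 3*1 + 0  (stop)
So 4909/232 = [21; 6, 3, 1, 2, 3].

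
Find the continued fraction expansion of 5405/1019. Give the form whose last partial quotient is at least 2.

5405 = 5*1019 + 310
1019 = 3*310 + 89
310 = 3*89 + 43
89 = 2*43 + 3
43 = 14*3 + 1
3 = 3*1 + 0  (stop)
So 5405/1019 = [5; 3, 3, 2, 14, 3].

[5; 3, 3, 2, 14, 3]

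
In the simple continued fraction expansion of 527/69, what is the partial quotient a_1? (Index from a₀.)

1

527 = 7·69 + 44   →  a_0 = 7
69 = 1·44 + 25   →  a_1 = 1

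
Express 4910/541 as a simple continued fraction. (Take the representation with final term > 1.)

4910 = 9*541 + 41
541 = 13*41 + 8
41 = 5*8 + 1
8 = 8*1 + 0  (stop)
So 4910/541 = [9; 13, 5, 8].

[9; 13, 5, 8]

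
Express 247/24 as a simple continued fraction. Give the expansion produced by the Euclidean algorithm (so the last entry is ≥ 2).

[10; 3, 2, 3]

247 = 10·24 + 7
24 = 3·7 + 3
7 = 2·3 + 1
3 = 3·1 + 0  (stop)
So 247/24 = [10; 3, 2, 3].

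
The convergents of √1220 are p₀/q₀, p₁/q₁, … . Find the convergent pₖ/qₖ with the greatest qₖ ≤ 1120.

√1220 = [34; 1, 12, 1, 68, …] (period length 4).
Convergents:
  p_0/q_0 = 34/1
  p_1/q_1 = 35/1
  p_2/q_2 = 454/13
  p_3/q_3 = 489/14
  p_4/q_4 = 33706/965
  p_5/q_5 = 34195/979
  p_6/q_6 = 444046/12713
q_5 = 979 ≤ 1120 < 12713 = q_6, so the answer is 34195/979.

34195/979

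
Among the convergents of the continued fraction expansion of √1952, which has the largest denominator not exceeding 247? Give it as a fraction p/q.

√1952 = [44; 5, 1, 1, 21, 1, 1, 5, 88, …] (period length 8).
Convergents:
  p_0/q_0 = 44/1
  p_1/q_1 = 221/5
  p_2/q_2 = 265/6
  p_3/q_3 = 486/11
  p_4/q_4 = 10471/237
  p_5/q_5 = 10957/248
q_4 = 237 ≤ 247 < 248 = q_5, so the answer is 10471/237.

10471/237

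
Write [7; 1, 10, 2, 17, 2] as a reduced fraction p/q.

6544/827

Fold from the inside: start with 2/1.
  17 + 1/2 = 35/2
  2 + 2/35 = 72/35
  10 + 35/72 = 755/72
  1 + 72/755 = 827/755
  7 + 755/827 = 6544/827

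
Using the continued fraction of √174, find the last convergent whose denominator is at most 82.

277/21

√174 = [13; 5, 4, 5, 26, …] (period length 4).
Convergents:
  p_0/q_0 = 13/1
  p_1/q_1 = 66/5
  p_2/q_2 = 277/21
  p_3/q_3 = 1451/110
q_2 = 21 ≤ 82 < 110 = q_3, so the answer is 277/21.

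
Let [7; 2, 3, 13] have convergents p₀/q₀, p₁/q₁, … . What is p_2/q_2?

Using pₖ = aₖpₖ₋₁ + pₖ₋₂, qₖ = aₖqₖ₋₁ + qₖ₋₂ (with p₋₁=1, p₋₂=0, q₋₁=0, q₋₂=1):
  k=0: a=7, p=7, q=1
  k=1: a=2, p=15, q=2
  k=2: a=3, p=52, q=7

52/7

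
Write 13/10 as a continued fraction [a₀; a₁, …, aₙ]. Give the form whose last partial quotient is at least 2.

[1; 3, 3]

13 = 1×10 + 3
10 = 3×3 + 1
3 = 3×1 + 0  (stop)
So 13/10 = [1; 3, 3].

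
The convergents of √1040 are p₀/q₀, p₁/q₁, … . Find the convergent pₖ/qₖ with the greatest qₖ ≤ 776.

√1040 = [32; 4, 64, …] (period length 2).
Convergents:
  p_0/q_0 = 32/1
  p_1/q_1 = 129/4
  p_2/q_2 = 8288/257
  p_3/q_3 = 33281/1032
q_2 = 257 ≤ 776 < 1032 = q_3, so the answer is 8288/257.

8288/257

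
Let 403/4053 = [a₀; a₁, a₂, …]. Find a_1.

403 = 0·4053 + 403   →  a_0 = 0
4053 = 10·403 + 23   →  a_1 = 10

10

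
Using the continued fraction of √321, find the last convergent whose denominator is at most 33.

√321 = [17; 1, 10, 1, 34, …] (period length 4).
Convergents:
  p_0/q_0 = 17/1
  p_1/q_1 = 18/1
  p_2/q_2 = 197/11
  p_3/q_3 = 215/12
  p_4/q_4 = 7507/419
q_3 = 12 ≤ 33 < 419 = q_4, so the answer is 215/12.

215/12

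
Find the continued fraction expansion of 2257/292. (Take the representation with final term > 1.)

[7; 1, 2, 1, 2, 3, 2, 3]

2257 = 7×292 + 213
292 = 1×213 + 79
213 = 2×79 + 55
79 = 1×55 + 24
55 = 2×24 + 7
24 = 3×7 + 3
7 = 2×3 + 1
3 = 3×1 + 0  (stop)
So 2257/292 = [7; 1, 2, 1, 2, 3, 2, 3].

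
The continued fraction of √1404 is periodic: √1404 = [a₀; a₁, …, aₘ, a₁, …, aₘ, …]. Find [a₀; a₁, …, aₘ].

a₀ = ⌊√1404⌋ = 37.

[37; 2, 7, 1, 4, 1, 7, 2, 74]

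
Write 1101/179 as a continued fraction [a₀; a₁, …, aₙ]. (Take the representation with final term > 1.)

1101 = 6*179 + 27
179 = 6*27 + 17
27 = 1*17 + 10
17 = 1*10 + 7
10 = 1*7 + 3
7 = 2*3 + 1
3 = 3*1 + 0  (stop)
So 1101/179 = [6; 6, 1, 1, 1, 2, 3].

[6; 6, 1, 1, 1, 2, 3]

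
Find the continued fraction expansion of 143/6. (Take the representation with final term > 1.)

[23; 1, 5]

143 = 23*6 + 5
6 = 1*5 + 1
5 = 5*1 + 0  (stop)
So 143/6 = [23; 1, 5].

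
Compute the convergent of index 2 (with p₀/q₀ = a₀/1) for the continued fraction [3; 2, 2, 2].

Using pₖ = aₖpₖ₋₁ + pₖ₋₂, qₖ = aₖqₖ₋₁ + qₖ₋₂ (with p₋₁=1, p₋₂=0, q₋₁=0, q₋₂=1):
  k=0: a=3, p=3, q=1
  k=1: a=2, p=7, q=2
  k=2: a=2, p=17, q=5

17/5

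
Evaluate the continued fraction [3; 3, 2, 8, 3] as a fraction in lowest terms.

605/184

Using pₖ = aₖpₖ₋₁ + pₖ₋₂ and qₖ = aₖqₖ₋₁ + qₖ₋₂:
  k=0: a=3, p=3, q=1
  k=1: a=3, p=10, q=3
  k=2: a=2, p=23, q=7
  k=3: a=8, p=194, q=59
  k=4: a=3, p=605, q=184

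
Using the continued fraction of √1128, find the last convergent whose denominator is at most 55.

1377/41

√1128 = [33; 1, 1, 2, 2, 2, 1, 1, 66, …] (period length 8).
Convergents:
  p_0/q_0 = 33/1
  p_1/q_1 = 34/1
  p_2/q_2 = 67/2
  p_3/q_3 = 168/5
  p_4/q_4 = 403/12
  p_5/q_5 = 974/29
  p_6/q_6 = 1377/41
  p_7/q_7 = 2351/70
q_6 = 41 ≤ 55 < 70 = q_7, so the answer is 1377/41.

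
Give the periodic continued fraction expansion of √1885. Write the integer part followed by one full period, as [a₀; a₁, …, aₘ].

a₀ = ⌊√1885⌋ = 43.
With m₀=0, d₀=1 and mₖ₊₁ = dₖaₖ − mₖ, dₖ₊₁ = (n − mₖ₊₁²)/dₖ, aₖ₊₁ = ⌊(a₀+mₖ₊₁)/dₖ₊₁⌋:
  k=1: m=43, d=36, a=2
  k=2: m=29, d=29, a=2
  k=3: m=29, d=36, a=2
  k=4: m=43, d=1, a=86
d=1 and a=2a₀=86 at k=4, so the next step gives (m, d) = (43, 36) again — its k=1 value — and the period has length 4.

[43; 2, 2, 2, 86]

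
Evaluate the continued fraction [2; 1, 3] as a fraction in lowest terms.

Using pₖ = aₖpₖ₋₁ + pₖ₋₂ and qₖ = aₖqₖ₋₁ + qₖ₋₂:
  k=0: a=2, p=2, q=1
  k=1: a=1, p=3, q=1
  k=2: a=3, p=11, q=4

11/4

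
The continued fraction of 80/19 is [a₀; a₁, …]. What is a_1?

4

80 = 4·19 + 4   →  a_0 = 4
19 = 4·4 + 3   →  a_1 = 4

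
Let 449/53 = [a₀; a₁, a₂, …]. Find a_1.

2

449 = 8·53 + 25   →  a_0 = 8
53 = 2·25 + 3   →  a_1 = 2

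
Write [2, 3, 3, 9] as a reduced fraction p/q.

214/93

Using pₖ = aₖpₖ₋₁ + pₖ₋₂ and qₖ = aₖqₖ₋₁ + qₖ₋₂:
  k=0: a=2, p=2, q=1
  k=1: a=3, p=7, q=3
  k=2: a=3, p=23, q=10
  k=3: a=9, p=214, q=93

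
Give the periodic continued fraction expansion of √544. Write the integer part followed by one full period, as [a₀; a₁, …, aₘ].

[23; 3, 11, 3, 46]

a₀ = ⌊√544⌋ = 23.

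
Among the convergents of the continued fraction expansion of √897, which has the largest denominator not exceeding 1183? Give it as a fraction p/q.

35311/1179

√897 = [29; 1, 18, 1, 58, …] (period length 4).
Convergents:
  p_0/q_0 = 29/1
  p_1/q_1 = 30/1
  p_2/q_2 = 569/19
  p_3/q_3 = 599/20
  p_4/q_4 = 35311/1179
  p_5/q_5 = 35910/1199
q_4 = 1179 ≤ 1183 < 1199 = q_5, so the answer is 35311/1179.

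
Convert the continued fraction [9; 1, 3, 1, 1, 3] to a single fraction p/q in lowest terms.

313/32

Fold from the inside: start with 3/1.
  1 + 1/3 = 4/3
  1 + 3/4 = 7/4
  3 + 4/7 = 25/7
  1 + 7/25 = 32/25
  9 + 25/32 = 313/32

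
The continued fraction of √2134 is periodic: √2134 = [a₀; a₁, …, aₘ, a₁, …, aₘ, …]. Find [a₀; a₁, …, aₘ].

a₀ = ⌊√2134⌋ = 46.

[46; 5, 8, 5, 92]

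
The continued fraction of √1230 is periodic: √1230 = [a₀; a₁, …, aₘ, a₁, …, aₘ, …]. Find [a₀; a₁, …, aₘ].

[35; 14, 70]

a₀ = ⌊√1230⌋ = 35.
With m₀=0, d₀=1 and mₖ₊₁ = dₖaₖ − mₖ, dₖ₊₁ = (n − mₖ₊₁²)/dₖ, aₖ₊₁ = ⌊(a₀+mₖ₊₁)/dₖ₊₁⌋:
  k=1: m=35, d=5, a=14
  k=2: m=35, d=1, a=70
d=1 and a=2a₀=70 at k=2, so the next step gives (m, d) = (35, 5) again — its k=1 value — and the period has length 2.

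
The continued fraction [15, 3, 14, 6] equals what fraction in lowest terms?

Using pₖ = aₖpₖ₋₁ + pₖ₋₂ and qₖ = aₖqₖ₋₁ + qₖ₋₂:
  k=0: a=15, p=15, q=1
  k=1: a=3, p=46, q=3
  k=2: a=14, p=659, q=43
  k=3: a=6, p=4000, q=261

4000/261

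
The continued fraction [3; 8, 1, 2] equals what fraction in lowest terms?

81/26

Using pₖ = aₖpₖ₋₁ + pₖ₋₂ and qₖ = aₖqₖ₋₁ + qₖ₋₂:
  k=0: a=3, p=3, q=1
  k=1: a=8, p=25, q=8
  k=2: a=1, p=28, q=9
  k=3: a=2, p=81, q=26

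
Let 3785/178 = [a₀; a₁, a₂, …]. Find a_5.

2

3785 = 21·178 + 47   →  a_0 = 21
178 = 3·47 + 37   →  a_1 = 3
47 = 1·37 + 10   →  a_2 = 1
37 = 3·10 + 7   →  a_3 = 3
10 = 1·7 + 3   →  a_4 = 1
7 = 2·3 + 1   →  a_5 = 2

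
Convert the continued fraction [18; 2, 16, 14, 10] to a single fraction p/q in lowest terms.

Using pₖ = aₖpₖ₋₁ + pₖ₋₂ and qₖ = aₖqₖ₋₁ + qₖ₋₂:
  k=0: a=18, p=18, q=1
  k=1: a=2, p=37, q=2
  k=2: a=16, p=610, q=33
  k=3: a=14, p=8577, q=464
  k=4: a=10, p=86380, q=4673

86380/4673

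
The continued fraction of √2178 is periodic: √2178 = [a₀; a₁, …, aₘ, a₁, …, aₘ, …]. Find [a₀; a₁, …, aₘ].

a₀ = ⌊√2178⌋ = 46.
With m₀=0, d₀=1 and mₖ₊₁ = dₖaₖ − mₖ, dₖ₊₁ = (n − mₖ₊₁²)/dₖ, aₖ₊₁ = ⌊(a₀+mₖ₊₁)/dₖ₊₁⌋:
  k=1: m=46, d=62, a=1
  k=2: m=16, d=31, a=2
  k=3: m=46, d=2, a=46
  k=4: m=46, d=31, a=2
  k=5: m=16, d=62, a=1
  k=6: m=46, d=1, a=92
d=1 and a=2a₀=92 at k=6, so the next step gives (m, d) = (46, 62) again — its k=1 value — and the period has length 6.

[46; 1, 2, 46, 2, 1, 92]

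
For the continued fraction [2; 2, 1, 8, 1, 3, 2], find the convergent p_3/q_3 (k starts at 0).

Using pₖ = aₖpₖ₋₁ + pₖ₋₂, qₖ = aₖqₖ₋₁ + qₖ₋₂ (with p₋₁=1, p₋₂=0, q₋₁=0, q₋₂=1):
  k=0: a=2, p=2, q=1
  k=1: a=2, p=5, q=2
  k=2: a=1, p=7, q=3
  k=3: a=8, p=61, q=26

61/26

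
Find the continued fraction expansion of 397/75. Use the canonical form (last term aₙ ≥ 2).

397 = 5×75 + 22
75 = 3×22 + 9
22 = 2×9 + 4
9 = 2×4 + 1
4 = 4×1 + 0  (stop)
So 397/75 = [5; 3, 2, 2, 4].

[5; 3, 2, 2, 4]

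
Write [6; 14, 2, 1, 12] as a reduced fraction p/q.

Fold from the inside: start with 12/1.
  1 + 1/12 = 13/12
  2 + 12/13 = 38/13
  14 + 13/38 = 545/38
  6 + 38/545 = 3308/545

3308/545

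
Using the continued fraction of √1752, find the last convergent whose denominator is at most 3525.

147127/3515

√1752 = [41; 1, 5, 1, 82, …] (period length 4).
Convergents:
  p_0/q_0 = 41/1
  p_1/q_1 = 42/1
  p_2/q_2 = 251/6
  p_3/q_3 = 293/7
  p_4/q_4 = 24277/580
  p_5/q_5 = 24570/587
  p_6/q_6 = 147127/3515
  p_7/q_7 = 171697/4102
q_6 = 3515 ≤ 3525 < 4102 = q_7, so the answer is 147127/3515.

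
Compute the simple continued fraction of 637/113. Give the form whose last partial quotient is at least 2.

637 = 5·113 + 72
113 = 1·72 + 41
72 = 1·41 + 31
41 = 1·31 + 10
31 = 3·10 + 1
10 = 10·1 + 0  (stop)
So 637/113 = [5; 1, 1, 1, 3, 10].

[5; 1, 1, 1, 3, 10]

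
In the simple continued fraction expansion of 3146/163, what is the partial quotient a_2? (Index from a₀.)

3146 = 19·163 + 49   →  a_0 = 19
163 = 3·49 + 16   →  a_1 = 3
49 = 3·16 + 1   →  a_2 = 3

3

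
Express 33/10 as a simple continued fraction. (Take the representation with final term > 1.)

[3; 3, 3]

33 = 3*10 + 3
10 = 3*3 + 1
3 = 3*1 + 0  (stop)
So 33/10 = [3; 3, 3].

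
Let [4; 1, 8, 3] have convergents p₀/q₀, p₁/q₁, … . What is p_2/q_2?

44/9

Using pₖ = aₖpₖ₋₁ + pₖ₋₂, qₖ = aₖqₖ₋₁ + qₖ₋₂ (with p₋₁=1, p₋₂=0, q₋₁=0, q₋₂=1):
  k=0: a=4, p=4, q=1
  k=1: a=1, p=5, q=1
  k=2: a=8, p=44, q=9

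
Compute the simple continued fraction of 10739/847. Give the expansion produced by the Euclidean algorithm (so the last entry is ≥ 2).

10739 = 12×847 + 575
847 = 1×575 + 272
575 = 2×272 + 31
272 = 8×31 + 24
31 = 1×24 + 7
24 = 3×7 + 3
7 = 2×3 + 1
3 = 3×1 + 0  (stop)
So 10739/847 = [12; 1, 2, 8, 1, 3, 2, 3].

[12; 1, 2, 8, 1, 3, 2, 3]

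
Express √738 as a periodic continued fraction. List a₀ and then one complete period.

a₀ = ⌊√738⌋ = 27.
With m₀=0, d₀=1 and mₖ₊₁ = dₖaₖ − mₖ, dₖ₊₁ = (n − mₖ₊₁²)/dₖ, aₖ₊₁ = ⌊(a₀+mₖ₊₁)/dₖ₊₁⌋:
  k=1: m=27, d=9, a=6
  k=2: m=27, d=1, a=54
d=1 and a=2a₀=54 at k=2, so the next step gives (m, d) = (27, 9) again — its k=1 value — and the period has length 2.

[27; 6, 54]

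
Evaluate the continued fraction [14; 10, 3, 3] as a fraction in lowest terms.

1452/103

Fold from the inside: start with 3/1.
  3 + 1/3 = 10/3
  10 + 3/10 = 103/10
  14 + 10/103 = 1452/103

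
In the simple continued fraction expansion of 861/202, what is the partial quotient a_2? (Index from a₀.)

861 = 4·202 + 53   →  a_0 = 4
202 = 3·53 + 43   →  a_1 = 3
53 = 1·43 + 10   →  a_2 = 1

1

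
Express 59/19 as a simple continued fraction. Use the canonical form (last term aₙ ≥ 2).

[3; 9, 2]

59 = 3×19 + 2
19 = 9×2 + 1
2 = 2×1 + 0  (stop)
So 59/19 = [3; 9, 2].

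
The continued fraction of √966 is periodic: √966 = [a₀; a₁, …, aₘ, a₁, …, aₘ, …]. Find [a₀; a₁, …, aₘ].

[31; 12, 2, 2, 2, 12, 62]

a₀ = ⌊√966⌋ = 31.
With m₀=0, d₀=1 and mₖ₊₁ = dₖaₖ − mₖ, dₖ₊₁ = (n − mₖ₊₁²)/dₖ, aₖ₊₁ = ⌊(a₀+mₖ₊₁)/dₖ₊₁⌋:
  k=1: m=31, d=5, a=12
  k=2: m=29, d=25, a=2
  k=3: m=21, d=21, a=2
  k=4: m=21, d=25, a=2
  k=5: m=29, d=5, a=12
  k=6: m=31, d=1, a=62
d=1 and a=2a₀=62 at k=6, so the next step gives (m, d) = (31, 5) again — its k=1 value — and the period has length 6.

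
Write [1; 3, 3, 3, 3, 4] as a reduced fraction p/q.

611/469

Fold from the inside: start with 4/1.
  3 + 1/4 = 13/4
  3 + 4/13 = 43/13
  3 + 13/43 = 142/43
  3 + 43/142 = 469/142
  1 + 142/469 = 611/469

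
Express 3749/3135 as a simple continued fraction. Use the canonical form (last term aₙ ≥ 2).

3749 = 1×3135 + 614
3135 = 5×614 + 65
614 = 9×65 + 29
65 = 2×29 + 7
29 = 4×7 + 1
7 = 7×1 + 0  (stop)
So 3749/3135 = [1; 5, 9, 2, 4, 7].

[1; 5, 9, 2, 4, 7]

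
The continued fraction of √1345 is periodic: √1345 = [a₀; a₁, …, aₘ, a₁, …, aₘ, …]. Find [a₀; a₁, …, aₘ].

a₀ = ⌊√1345⌋ = 36.
With m₀=0, d₀=1 and mₖ₊₁ = dₖaₖ − mₖ, dₖ₊₁ = (n − mₖ₊₁²)/dₖ, aₖ₊₁ = ⌊(a₀+mₖ₊₁)/dₖ₊₁⌋:
  k=1: m=36, d=49, a=1
  k=2: m=13, d=24, a=2
  k=3: m=35, d=5, a=14
  k=4: m=35, d=24, a=2
  k=5: m=13, d=49, a=1
  k=6: m=36, d=1, a=72
d=1 and a=2a₀=72 at k=6, so the next step gives (m, d) = (36, 49) again — its k=1 value — and the period has length 6.

[36; 1, 2, 14, 2, 1, 72]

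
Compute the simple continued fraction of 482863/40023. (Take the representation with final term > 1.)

482863 = 12*40023 + 2587
40023 = 15*2587 + 1218
2587 = 2*1218 + 151
1218 = 8*151 + 10
151 = 15*10 + 1
10 = 10*1 + 0  (stop)
So 482863/40023 = [12; 15, 2, 8, 15, 10].

[12; 15, 2, 8, 15, 10]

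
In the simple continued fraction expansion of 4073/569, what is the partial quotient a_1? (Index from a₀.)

4073 = 7·569 + 90   →  a_0 = 7
569 = 6·90 + 29   →  a_1 = 6

6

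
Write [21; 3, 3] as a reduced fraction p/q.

213/10

Fold from the inside: start with 3/1.
  3 + 1/3 = 10/3
  21 + 3/10 = 213/10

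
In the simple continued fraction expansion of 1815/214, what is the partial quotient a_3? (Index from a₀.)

1815 = 8·214 + 103   →  a_0 = 8
214 = 2·103 + 8   →  a_1 = 2
103 = 12·8 + 7   →  a_2 = 12
8 = 1·7 + 1   →  a_3 = 1

1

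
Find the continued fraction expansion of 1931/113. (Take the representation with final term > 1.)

1931 = 17·113 + 10
113 = 11·10 + 3
10 = 3·3 + 1
3 = 3·1 + 0  (stop)
So 1931/113 = [17; 11, 3, 3].

[17; 11, 3, 3]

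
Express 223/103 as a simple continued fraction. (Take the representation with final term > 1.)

223 = 2*103 + 17
103 = 6*17 + 1
17 = 17*1 + 0  (stop)
So 223/103 = [2; 6, 17].

[2; 6, 17]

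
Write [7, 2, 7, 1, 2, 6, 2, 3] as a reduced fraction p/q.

17359/2324

Using pₖ = aₖpₖ₋₁ + pₖ₋₂ and qₖ = aₖqₖ₋₁ + qₖ₋₂:
  k=0: a=7, p=7, q=1
  k=1: a=2, p=15, q=2
  k=2: a=7, p=112, q=15
  k=3: a=1, p=127, q=17
  k=4: a=2, p=366, q=49
  k=5: a=6, p=2323, q=311
  k=6: a=2, p=5012, q=671
  k=7: a=3, p=17359, q=2324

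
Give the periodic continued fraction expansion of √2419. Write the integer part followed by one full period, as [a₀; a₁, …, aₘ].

a₀ = ⌊√2419⌋ = 49.
With m₀=0, d₀=1 and mₖ₊₁ = dₖaₖ − mₖ, dₖ₊₁ = (n − mₖ₊₁²)/dₖ, aₖ₊₁ = ⌊(a₀+mₖ₊₁)/dₖ₊₁⌋:
  k=1: m=49, d=18, a=5
  k=2: m=41, d=41, a=2
  k=3: m=41, d=18, a=5
  k=4: m=49, d=1, a=98
d=1 and a=2a₀=98 at k=4, so the next step gives (m, d) = (49, 18) again — its k=1 value — and the period has length 4.

[49; 5, 2, 5, 98]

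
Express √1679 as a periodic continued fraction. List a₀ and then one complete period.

a₀ = ⌊√1679⌋ = 40.

[40; 1, 39, 1, 80]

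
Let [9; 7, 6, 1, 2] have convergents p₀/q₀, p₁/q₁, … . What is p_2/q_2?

393/43

Using pₖ = aₖpₖ₋₁ + pₖ₋₂, qₖ = aₖqₖ₋₁ + qₖ₋₂ (with p₋₁=1, p₋₂=0, q₋₁=0, q₋₂=1):
  k=0: a=9, p=9, q=1
  k=1: a=7, p=64, q=7
  k=2: a=6, p=393, q=43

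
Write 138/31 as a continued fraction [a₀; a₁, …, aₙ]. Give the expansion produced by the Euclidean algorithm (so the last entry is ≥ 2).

[4; 2, 4, 1, 2]

138 = 4×31 + 14
31 = 2×14 + 3
14 = 4×3 + 2
3 = 1×2 + 1
2 = 2×1 + 0  (stop)
So 138/31 = [4; 2, 4, 1, 2].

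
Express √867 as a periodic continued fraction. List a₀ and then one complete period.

a₀ = ⌊√867⌋ = 29.

[29; 2, 4, 29, 4, 2, 58]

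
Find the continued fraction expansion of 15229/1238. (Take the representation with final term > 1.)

15229 = 12*1238 + 373
1238 = 3*373 + 119
373 = 3*119 + 16
119 = 7*16 + 7
16 = 2*7 + 2
7 = 3*2 + 1
2 = 2*1 + 0  (stop)
So 15229/1238 = [12; 3, 3, 7, 2, 3, 2].

[12; 3, 3, 7, 2, 3, 2]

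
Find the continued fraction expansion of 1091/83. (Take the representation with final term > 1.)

1091 = 13×83 + 12
83 = 6×12 + 11
12 = 1×11 + 1
11 = 11×1 + 0  (stop)
So 1091/83 = [13; 6, 1, 11].

[13; 6, 1, 11]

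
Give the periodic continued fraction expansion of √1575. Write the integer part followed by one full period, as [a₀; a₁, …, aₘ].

a₀ = ⌊√1575⌋ = 39.
With m₀=0, d₀=1 and mₖ₊₁ = dₖaₖ − mₖ, dₖ₊₁ = (n − mₖ₊₁²)/dₖ, aₖ₊₁ = ⌊(a₀+mₖ₊₁)/dₖ₊₁⌋:
  k=1: m=39, d=54, a=1
  k=2: m=15, d=25, a=2
  k=3: m=35, d=14, a=5
  k=4: m=35, d=25, a=2
  k=5: m=15, d=54, a=1
  k=6: m=39, d=1, a=78
d=1 and a=2a₀=78 at k=6, so the next step gives (m, d) = (39, 54) again — its k=1 value — and the period has length 6.

[39; 1, 2, 5, 2, 1, 78]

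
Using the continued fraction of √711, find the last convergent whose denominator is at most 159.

√711 = [26; 1, 1, 1, 52, …] (period length 4).
Convergents:
  p_0/q_0 = 26/1
  p_1/q_1 = 27/1
  p_2/q_2 = 53/2
  p_3/q_3 = 80/3
  p_4/q_4 = 4213/158
  p_5/q_5 = 4293/161
q_4 = 158 ≤ 159 < 161 = q_5, so the answer is 4213/158.

4213/158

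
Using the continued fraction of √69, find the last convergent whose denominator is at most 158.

√69 = [8; 3, 3, 1, 4, 1, 3, 3, 16, …] (period length 8).
Convergents:
  p_0/q_0 = 8/1
  p_1/q_1 = 25/3
  p_2/q_2 = 83/10
  p_3/q_3 = 108/13
  p_4/q_4 = 515/62
  p_5/q_5 = 623/75
  p_6/q_6 = 2384/287
q_5 = 75 ≤ 158 < 287 = q_6, so the answer is 623/75.

623/75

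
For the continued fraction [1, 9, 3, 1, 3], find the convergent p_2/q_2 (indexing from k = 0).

Using pₖ = aₖpₖ₋₁ + pₖ₋₂, qₖ = aₖqₖ₋₁ + qₖ₋₂ (with p₋₁=1, p₋₂=0, q₋₁=0, q₋₂=1):
  k=0: a=1, p=1, q=1
  k=1: a=9, p=10, q=9
  k=2: a=3, p=31, q=28

31/28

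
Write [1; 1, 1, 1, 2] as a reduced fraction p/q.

Fold from the inside: start with 2/1.
  1 + 1/2 = 3/2
  1 + 2/3 = 5/3
  1 + 3/5 = 8/5
  1 + 5/8 = 13/8

13/8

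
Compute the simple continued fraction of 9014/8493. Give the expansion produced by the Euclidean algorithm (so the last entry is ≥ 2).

[1; 16, 3, 3, 7, 7]

9014 = 1×8493 + 521
8493 = 16×521 + 157
521 = 3×157 + 50
157 = 3×50 + 7
50 = 7×7 + 1
7 = 7×1 + 0  (stop)
So 9014/8493 = [1; 16, 3, 3, 7, 7].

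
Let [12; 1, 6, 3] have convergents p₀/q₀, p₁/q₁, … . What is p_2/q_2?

90/7

Using pₖ = aₖpₖ₋₁ + pₖ₋₂, qₖ = aₖqₖ₋₁ + qₖ₋₂ (with p₋₁=1, p₋₂=0, q₋₁=0, q₋₂=1):
  k=0: a=12, p=12, q=1
  k=1: a=1, p=13, q=1
  k=2: a=6, p=90, q=7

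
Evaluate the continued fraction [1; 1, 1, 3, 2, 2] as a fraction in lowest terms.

61/39

Fold from the inside: start with 2/1.
  2 + 1/2 = 5/2
  3 + 2/5 = 17/5
  1 + 5/17 = 22/17
  1 + 17/22 = 39/22
  1 + 22/39 = 61/39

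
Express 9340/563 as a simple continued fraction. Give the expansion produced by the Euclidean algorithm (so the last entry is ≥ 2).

[16; 1, 1, 2, 3, 2, 14]

9340 = 16×563 + 332
563 = 1×332 + 231
332 = 1×231 + 101
231 = 2×101 + 29
101 = 3×29 + 14
29 = 2×14 + 1
14 = 14×1 + 0  (stop)
So 9340/563 = [16; 1, 1, 2, 3, 2, 14].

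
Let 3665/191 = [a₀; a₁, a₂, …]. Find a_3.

3665 = 19·191 + 36   →  a_0 = 19
191 = 5·36 + 11   →  a_1 = 5
36 = 3·11 + 3   →  a_2 = 3
11 = 3·3 + 2   →  a_3 = 3

3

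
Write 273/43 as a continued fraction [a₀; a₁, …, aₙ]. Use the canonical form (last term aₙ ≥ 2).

[6; 2, 1, 6, 2]

273 = 6×43 + 15
43 = 2×15 + 13
15 = 1×13 + 2
13 = 6×2 + 1
2 = 2×1 + 0  (stop)
So 273/43 = [6; 2, 1, 6, 2].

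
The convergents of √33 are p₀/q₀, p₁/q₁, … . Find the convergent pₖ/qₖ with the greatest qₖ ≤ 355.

√33 = [5; 1, 2, 1, 10, …] (period length 4).
Convergents:
  p_0/q_0 = 5/1
  p_1/q_1 = 6/1
  p_2/q_2 = 17/3
  p_3/q_3 = 23/4
  p_4/q_4 = 247/43
  p_5/q_5 = 270/47
  p_6/q_6 = 787/137
  p_7/q_7 = 1057/184
  p_8/q_8 = 11357/1977
q_7 = 184 ≤ 355 < 1977 = q_8, so the answer is 1057/184.

1057/184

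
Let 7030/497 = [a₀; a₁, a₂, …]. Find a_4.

7030 = 14·497 + 72   →  a_0 = 14
497 = 6·72 + 65   →  a_1 = 6
72 = 1·65 + 7   →  a_2 = 1
65 = 9·7 + 2   →  a_3 = 9
7 = 3·2 + 1   →  a_4 = 3

3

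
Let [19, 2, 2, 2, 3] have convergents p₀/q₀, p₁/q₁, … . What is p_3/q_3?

Using pₖ = aₖpₖ₋₁ + pₖ₋₂, qₖ = aₖqₖ₋₁ + qₖ₋₂ (with p₋₁=1, p₋₂=0, q₋₁=0, q₋₂=1):
  k=0: a=19, p=19, q=1
  k=1: a=2, p=39, q=2
  k=2: a=2, p=97, q=5
  k=3: a=2, p=233, q=12

233/12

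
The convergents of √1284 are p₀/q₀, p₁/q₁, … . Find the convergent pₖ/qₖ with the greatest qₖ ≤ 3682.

92449/2580

√1284 = [35; 1, 4, 1, 70, …] (period length 4).
Convergents:
  p_0/q_0 = 35/1
  p_1/q_1 = 36/1
  p_2/q_2 = 179/5
  p_3/q_3 = 215/6
  p_4/q_4 = 15229/425
  p_5/q_5 = 15444/431
  p_6/q_6 = 77005/2149
  p_7/q_7 = 92449/2580
  p_8/q_8 = 6548435/182749
q_7 = 2580 ≤ 3682 < 182749 = q_8, so the answer is 92449/2580.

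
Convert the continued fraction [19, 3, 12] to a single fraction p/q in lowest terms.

Using pₖ = aₖpₖ₋₁ + pₖ₋₂ and qₖ = aₖqₖ₋₁ + qₖ₋₂:
  k=0: a=19, p=19, q=1
  k=1: a=3, p=58, q=3
  k=2: a=12, p=715, q=37

715/37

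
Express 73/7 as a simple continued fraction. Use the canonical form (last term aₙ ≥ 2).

[10; 2, 3]

73 = 10*7 + 3
7 = 2*3 + 1
3 = 3*1 + 0  (stop)
So 73/7 = [10; 2, 3].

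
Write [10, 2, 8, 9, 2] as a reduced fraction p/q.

3424/327

Using pₖ = aₖpₖ₋₁ + pₖ₋₂ and qₖ = aₖqₖ₋₁ + qₖ₋₂:
  k=0: a=10, p=10, q=1
  k=1: a=2, p=21, q=2
  k=2: a=8, p=178, q=17
  k=3: a=9, p=1623, q=155
  k=4: a=2, p=3424, q=327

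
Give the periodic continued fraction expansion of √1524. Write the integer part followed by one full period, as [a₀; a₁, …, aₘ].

[39; 26, 78]

a₀ = ⌊√1524⌋ = 39.
With m₀=0, d₀=1 and mₖ₊₁ = dₖaₖ − mₖ, dₖ₊₁ = (n − mₖ₊₁²)/dₖ, aₖ₊₁ = ⌊(a₀+mₖ₊₁)/dₖ₊₁⌋:
  k=1: m=39, d=3, a=26
  k=2: m=39, d=1, a=78
d=1 and a=2a₀=78 at k=2, so the next step gives (m, d) = (39, 3) again — its k=1 value — and the period has length 2.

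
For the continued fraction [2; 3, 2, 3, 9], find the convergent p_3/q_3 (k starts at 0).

55/24

Using pₖ = aₖpₖ₋₁ + pₖ₋₂, qₖ = aₖqₖ₋₁ + qₖ₋₂ (with p₋₁=1, p₋₂=0, q₋₁=0, q₋₂=1):
  k=0: a=2, p=2, q=1
  k=1: a=3, p=7, q=3
  k=2: a=2, p=16, q=7
  k=3: a=3, p=55, q=24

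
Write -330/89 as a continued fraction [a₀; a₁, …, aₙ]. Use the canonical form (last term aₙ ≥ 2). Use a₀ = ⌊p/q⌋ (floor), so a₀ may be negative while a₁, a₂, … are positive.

-330 = -4·89 + 26
89 = 3·26 + 11
26 = 2·11 + 4
11 = 2·4 + 3
4 = 1·3 + 1
3 = 3·1 + 0  (stop)
So -330/89 = [-4; 3, 2, 2, 1, 3].

[-4; 3, 2, 2, 1, 3]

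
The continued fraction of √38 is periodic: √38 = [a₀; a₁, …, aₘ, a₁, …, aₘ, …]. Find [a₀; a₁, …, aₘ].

[6; 6, 12]

a₀ = ⌊√38⌋ = 6.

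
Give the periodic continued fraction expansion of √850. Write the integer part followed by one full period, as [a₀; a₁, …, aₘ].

a₀ = ⌊√850⌋ = 29.
With m₀=0, d₀=1 and mₖ₊₁ = dₖaₖ − mₖ, dₖ₊₁ = (n − mₖ₊₁²)/dₖ, aₖ₊₁ = ⌊(a₀+mₖ₊₁)/dₖ₊₁⌋:
  k=1: m=29, d=9, a=6
  k=2: m=25, d=25, a=2
  k=3: m=25, d=9, a=6
  k=4: m=29, d=1, a=58
d=1 and a=2a₀=58 at k=4, so the next step gives (m, d) = (29, 9) again — its k=1 value — and the period has length 4.

[29; 6, 2, 6, 58]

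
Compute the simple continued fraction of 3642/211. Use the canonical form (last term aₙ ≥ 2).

[17; 3, 1, 5, 9]

3642 = 17*211 + 55
211 = 3*55 + 46
55 = 1*46 + 9
46 = 5*9 + 1
9 = 9*1 + 0  (stop)
So 3642/211 = [17; 3, 1, 5, 9].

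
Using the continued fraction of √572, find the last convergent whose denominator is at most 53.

√572 = [23; 1, 10, 1, 46, …] (period length 4).
Convergents:
  p_0/q_0 = 23/1
  p_1/q_1 = 24/1
  p_2/q_2 = 263/11
  p_3/q_3 = 287/12
  p_4/q_4 = 13465/563
q_3 = 12 ≤ 53 < 563 = q_4, so the answer is 287/12.

287/12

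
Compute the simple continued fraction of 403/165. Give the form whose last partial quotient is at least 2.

[2; 2, 3, 1, 5, 3]

403 = 2×165 + 73
165 = 2×73 + 19
73 = 3×19 + 16
19 = 1×16 + 3
16 = 5×3 + 1
3 = 3×1 + 0  (stop)
So 403/165 = [2; 2, 3, 1, 5, 3].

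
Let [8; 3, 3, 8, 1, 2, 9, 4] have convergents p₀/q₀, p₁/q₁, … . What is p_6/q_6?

Using pₖ = aₖpₖ₋₁ + pₖ₋₂, qₖ = aₖqₖ₋₁ + qₖ₋₂ (with p₋₁=1, p₋₂=0, q₋₁=0, q₋₂=1):
  k=0: a=8, p=8, q=1
  k=1: a=3, p=25, q=3
  k=2: a=3, p=83, q=10
  k=3: a=8, p=689, q=83
  k=4: a=1, p=772, q=93
  k=5: a=2, p=2233, q=269
  k=6: a=9, p=20869, q=2514

20869/2514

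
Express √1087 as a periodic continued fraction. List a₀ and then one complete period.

[32; 1, 31, 1, 64]

a₀ = ⌊√1087⌋ = 32.
With m₀=0, d₀=1 and mₖ₊₁ = dₖaₖ − mₖ, dₖ₊₁ = (n − mₖ₊₁²)/dₖ, aₖ₊₁ = ⌊(a₀+mₖ₊₁)/dₖ₊₁⌋:
  k=1: m=32, d=63, a=1
  k=2: m=31, d=2, a=31
  k=3: m=31, d=63, a=1
  k=4: m=32, d=1, a=64
d=1 and a=2a₀=64 at k=4, so the next step gives (m, d) = (32, 63) again — its k=1 value — and the period has length 4.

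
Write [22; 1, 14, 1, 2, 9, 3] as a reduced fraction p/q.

Using pₖ = aₖpₖ₋₁ + pₖ₋₂ and qₖ = aₖqₖ₋₁ + qₖ₋₂:
  k=0: a=22, p=22, q=1
  k=1: a=1, p=23, q=1
  k=2: a=14, p=344, q=15
  k=3: a=1, p=367, q=16
  k=4: a=2, p=1078, q=47
  k=5: a=9, p=10069, q=439
  k=6: a=3, p=31285, q=1364

31285/1364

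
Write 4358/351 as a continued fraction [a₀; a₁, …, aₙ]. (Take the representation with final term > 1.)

[12; 2, 2, 2, 9, 3]

4358 = 12·351 + 146
351 = 2·146 + 59
146 = 2·59 + 28
59 = 2·28 + 3
28 = 9·3 + 1
3 = 3·1 + 0  (stop)
So 4358/351 = [12; 2, 2, 2, 9, 3].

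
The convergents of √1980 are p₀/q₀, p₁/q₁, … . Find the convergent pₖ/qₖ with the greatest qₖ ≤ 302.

7876/177

√1980 = [44; 2, 88, …] (period length 2).
Convergents:
  p_0/q_0 = 44/1
  p_1/q_1 = 89/2
  p_2/q_2 = 7876/177
  p_3/q_3 = 15841/356
q_2 = 177 ≤ 302 < 356 = q_3, so the answer is 7876/177.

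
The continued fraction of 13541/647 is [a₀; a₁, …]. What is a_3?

15

13541 = 20·647 + 601   →  a_0 = 20
647 = 1·601 + 46   →  a_1 = 1
601 = 13·46 + 3   →  a_2 = 13
46 = 15·3 + 1   →  a_3 = 15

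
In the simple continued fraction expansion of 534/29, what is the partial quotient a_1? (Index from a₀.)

2

534 = 18·29 + 12   →  a_0 = 18
29 = 2·12 + 5   →  a_1 = 2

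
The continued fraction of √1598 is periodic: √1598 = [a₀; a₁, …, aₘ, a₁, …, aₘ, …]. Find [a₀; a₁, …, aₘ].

[39; 1, 38, 1, 78]

a₀ = ⌊√1598⌋ = 39.
With m₀=0, d₀=1 and mₖ₊₁ = dₖaₖ − mₖ, dₖ₊₁ = (n − mₖ₊₁²)/dₖ, aₖ₊₁ = ⌊(a₀+mₖ₊₁)/dₖ₊₁⌋:
  k=1: m=39, d=77, a=1
  k=2: m=38, d=2, a=38
  k=3: m=38, d=77, a=1
  k=4: m=39, d=1, a=78
d=1 and a=2a₀=78 at k=4, so the next step gives (m, d) = (39, 77) again — its k=1 value — and the period has length 4.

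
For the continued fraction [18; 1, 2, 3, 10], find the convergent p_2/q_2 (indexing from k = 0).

56/3

Using pₖ = aₖpₖ₋₁ + pₖ₋₂, qₖ = aₖqₖ₋₁ + qₖ₋₂ (with p₋₁=1, p₋₂=0, q₋₁=0, q₋₂=1):
  k=0: a=18, p=18, q=1
  k=1: a=1, p=19, q=1
  k=2: a=2, p=56, q=3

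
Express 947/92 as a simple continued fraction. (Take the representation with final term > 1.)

[10; 3, 2, 2, 5]

947 = 10·92 + 27
92 = 3·27 + 11
27 = 2·11 + 5
11 = 2·5 + 1
5 = 5·1 + 0  (stop)
So 947/92 = [10; 3, 2, 2, 5].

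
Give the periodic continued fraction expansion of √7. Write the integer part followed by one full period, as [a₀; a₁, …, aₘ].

[2; 1, 1, 1, 4]

a₀ = ⌊√7⌋ = 2.
With m₀=0, d₀=1 and mₖ₊₁ = dₖaₖ − mₖ, dₖ₊₁ = (n − mₖ₊₁²)/dₖ, aₖ₊₁ = ⌊(a₀+mₖ₊₁)/dₖ₊₁⌋:
  k=1: m=2, d=3, a=1
  k=2: m=1, d=2, a=1
  k=3: m=1, d=3, a=1
  k=4: m=2, d=1, a=4
d=1 and a=2a₀=4 at k=4, so the next step gives (m, d) = (2, 3) again — its k=1 value — and the period has length 4.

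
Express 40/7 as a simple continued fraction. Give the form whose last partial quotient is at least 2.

40 = 5×7 + 5
7 = 1×5 + 2
5 = 2×2 + 1
2 = 2×1 + 0  (stop)
So 40/7 = [5; 1, 2, 2].

[5; 1, 2, 2]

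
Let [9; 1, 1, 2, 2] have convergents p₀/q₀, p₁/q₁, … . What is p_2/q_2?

19/2

Using pₖ = aₖpₖ₋₁ + pₖ₋₂, qₖ = aₖqₖ₋₁ + qₖ₋₂ (with p₋₁=1, p₋₂=0, q₋₁=0, q₋₂=1):
  k=0: a=9, p=9, q=1
  k=1: a=1, p=10, q=1
  k=2: a=1, p=19, q=2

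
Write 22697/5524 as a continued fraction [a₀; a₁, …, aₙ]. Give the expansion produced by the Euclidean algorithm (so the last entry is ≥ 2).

[4; 9, 5, 4, 2, 2, 1, 3]

22697 = 4×5524 + 601
5524 = 9×601 + 115
601 = 5×115 + 26
115 = 4×26 + 11
26 = 2×11 + 4
11 = 2×4 + 3
4 = 1×3 + 1
3 = 3×1 + 0  (stop)
So 22697/5524 = [4; 9, 5, 4, 2, 2, 1, 3].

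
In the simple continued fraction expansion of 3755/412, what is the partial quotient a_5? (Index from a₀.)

1

3755 = 9·412 + 47   →  a_0 = 9
412 = 8·47 + 36   →  a_1 = 8
47 = 1·36 + 11   →  a_2 = 1
36 = 3·11 + 3   →  a_3 = 3
11 = 3·3 + 2   →  a_4 = 3
3 = 1·2 + 1   →  a_5 = 1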